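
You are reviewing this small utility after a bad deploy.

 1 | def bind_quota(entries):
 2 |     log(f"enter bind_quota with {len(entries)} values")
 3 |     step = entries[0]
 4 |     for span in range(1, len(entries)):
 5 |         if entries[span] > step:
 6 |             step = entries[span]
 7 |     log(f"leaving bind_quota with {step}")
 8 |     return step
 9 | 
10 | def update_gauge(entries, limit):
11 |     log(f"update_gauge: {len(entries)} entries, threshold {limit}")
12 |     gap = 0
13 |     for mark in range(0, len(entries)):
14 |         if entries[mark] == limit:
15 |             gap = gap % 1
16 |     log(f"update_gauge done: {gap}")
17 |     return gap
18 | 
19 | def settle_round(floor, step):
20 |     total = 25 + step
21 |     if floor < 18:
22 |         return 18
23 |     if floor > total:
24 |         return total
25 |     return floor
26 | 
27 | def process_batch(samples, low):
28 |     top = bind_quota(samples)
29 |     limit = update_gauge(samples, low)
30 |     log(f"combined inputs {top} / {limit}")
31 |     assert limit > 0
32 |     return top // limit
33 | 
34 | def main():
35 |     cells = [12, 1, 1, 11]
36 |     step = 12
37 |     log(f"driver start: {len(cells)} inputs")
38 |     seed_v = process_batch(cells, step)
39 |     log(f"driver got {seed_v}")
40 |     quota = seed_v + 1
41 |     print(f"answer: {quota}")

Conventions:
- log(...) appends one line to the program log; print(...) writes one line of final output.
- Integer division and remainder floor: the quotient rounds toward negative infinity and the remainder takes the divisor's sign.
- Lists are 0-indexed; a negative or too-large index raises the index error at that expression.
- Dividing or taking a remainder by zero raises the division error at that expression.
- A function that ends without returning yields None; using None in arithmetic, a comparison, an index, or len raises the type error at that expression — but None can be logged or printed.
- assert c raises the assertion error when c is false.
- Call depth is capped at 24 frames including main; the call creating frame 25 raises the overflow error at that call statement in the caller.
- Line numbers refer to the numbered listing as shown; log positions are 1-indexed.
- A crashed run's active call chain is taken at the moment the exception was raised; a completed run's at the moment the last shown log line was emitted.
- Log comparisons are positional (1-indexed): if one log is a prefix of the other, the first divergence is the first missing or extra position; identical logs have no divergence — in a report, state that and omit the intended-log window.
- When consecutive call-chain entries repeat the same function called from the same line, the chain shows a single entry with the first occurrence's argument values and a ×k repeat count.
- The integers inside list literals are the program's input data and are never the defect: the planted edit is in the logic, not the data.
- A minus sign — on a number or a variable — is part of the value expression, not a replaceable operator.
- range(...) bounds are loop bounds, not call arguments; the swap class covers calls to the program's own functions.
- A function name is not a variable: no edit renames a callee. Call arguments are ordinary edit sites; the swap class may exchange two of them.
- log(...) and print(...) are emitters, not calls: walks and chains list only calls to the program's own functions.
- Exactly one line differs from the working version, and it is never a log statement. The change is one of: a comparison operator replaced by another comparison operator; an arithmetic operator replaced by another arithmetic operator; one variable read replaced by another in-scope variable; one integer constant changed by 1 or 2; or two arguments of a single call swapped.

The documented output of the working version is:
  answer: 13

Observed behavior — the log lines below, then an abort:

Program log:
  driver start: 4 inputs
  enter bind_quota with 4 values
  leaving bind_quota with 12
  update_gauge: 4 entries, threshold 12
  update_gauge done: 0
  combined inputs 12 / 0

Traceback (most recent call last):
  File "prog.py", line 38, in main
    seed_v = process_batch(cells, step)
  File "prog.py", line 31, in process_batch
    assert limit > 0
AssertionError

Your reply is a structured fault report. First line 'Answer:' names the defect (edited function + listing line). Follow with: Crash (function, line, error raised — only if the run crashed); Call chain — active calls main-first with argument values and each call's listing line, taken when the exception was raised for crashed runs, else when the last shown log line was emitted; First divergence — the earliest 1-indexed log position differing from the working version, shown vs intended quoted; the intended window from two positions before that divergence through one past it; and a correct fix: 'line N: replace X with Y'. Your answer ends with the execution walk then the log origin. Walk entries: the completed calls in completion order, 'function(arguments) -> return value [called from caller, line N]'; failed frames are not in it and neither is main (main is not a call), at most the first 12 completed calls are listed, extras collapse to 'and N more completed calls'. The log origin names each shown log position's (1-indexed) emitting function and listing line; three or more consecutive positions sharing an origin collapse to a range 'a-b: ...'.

Answer: the defect is in update_gauge at line 15.
Core observation: At log position 5 the runs split — shown 'update_gauge done: 0', but the working version logs 'update_gauge done: 1'.
Crash: process_batch, line 31, AssertionError.
Call chain: main -> process_batch([12, 1, 1, 11], 12) (called at line 38).
First divergence: position 5 — shown 'update_gauge done: 0', intended 'update_gauge done: 1'.
Intended log window:
  3: leaving bind_quota with 12
  4: update_gauge: 4 entries, threshold 12
  5: update_gauge done: 1
  6: combined inputs 12 / 1
Execution walk:
  bind_quota([12, 1, 1, 11]) -> 12  [called from process_batch, line 28]
  update_gauge([12, 1, 1, 11], 12) -> 0  [called from process_batch, line 29]
Log origins:
  1: emitted by main (line 37)
  2: emitted by bind_quota (line 2)
  3: emitted by bind_quota (line 7)
  4: emitted by update_gauge (line 11)
  5: emitted by update_gauge (line 16)
  6: emitted by process_batch (line 30)
A correct fix: line 15: replace `%` with `+`.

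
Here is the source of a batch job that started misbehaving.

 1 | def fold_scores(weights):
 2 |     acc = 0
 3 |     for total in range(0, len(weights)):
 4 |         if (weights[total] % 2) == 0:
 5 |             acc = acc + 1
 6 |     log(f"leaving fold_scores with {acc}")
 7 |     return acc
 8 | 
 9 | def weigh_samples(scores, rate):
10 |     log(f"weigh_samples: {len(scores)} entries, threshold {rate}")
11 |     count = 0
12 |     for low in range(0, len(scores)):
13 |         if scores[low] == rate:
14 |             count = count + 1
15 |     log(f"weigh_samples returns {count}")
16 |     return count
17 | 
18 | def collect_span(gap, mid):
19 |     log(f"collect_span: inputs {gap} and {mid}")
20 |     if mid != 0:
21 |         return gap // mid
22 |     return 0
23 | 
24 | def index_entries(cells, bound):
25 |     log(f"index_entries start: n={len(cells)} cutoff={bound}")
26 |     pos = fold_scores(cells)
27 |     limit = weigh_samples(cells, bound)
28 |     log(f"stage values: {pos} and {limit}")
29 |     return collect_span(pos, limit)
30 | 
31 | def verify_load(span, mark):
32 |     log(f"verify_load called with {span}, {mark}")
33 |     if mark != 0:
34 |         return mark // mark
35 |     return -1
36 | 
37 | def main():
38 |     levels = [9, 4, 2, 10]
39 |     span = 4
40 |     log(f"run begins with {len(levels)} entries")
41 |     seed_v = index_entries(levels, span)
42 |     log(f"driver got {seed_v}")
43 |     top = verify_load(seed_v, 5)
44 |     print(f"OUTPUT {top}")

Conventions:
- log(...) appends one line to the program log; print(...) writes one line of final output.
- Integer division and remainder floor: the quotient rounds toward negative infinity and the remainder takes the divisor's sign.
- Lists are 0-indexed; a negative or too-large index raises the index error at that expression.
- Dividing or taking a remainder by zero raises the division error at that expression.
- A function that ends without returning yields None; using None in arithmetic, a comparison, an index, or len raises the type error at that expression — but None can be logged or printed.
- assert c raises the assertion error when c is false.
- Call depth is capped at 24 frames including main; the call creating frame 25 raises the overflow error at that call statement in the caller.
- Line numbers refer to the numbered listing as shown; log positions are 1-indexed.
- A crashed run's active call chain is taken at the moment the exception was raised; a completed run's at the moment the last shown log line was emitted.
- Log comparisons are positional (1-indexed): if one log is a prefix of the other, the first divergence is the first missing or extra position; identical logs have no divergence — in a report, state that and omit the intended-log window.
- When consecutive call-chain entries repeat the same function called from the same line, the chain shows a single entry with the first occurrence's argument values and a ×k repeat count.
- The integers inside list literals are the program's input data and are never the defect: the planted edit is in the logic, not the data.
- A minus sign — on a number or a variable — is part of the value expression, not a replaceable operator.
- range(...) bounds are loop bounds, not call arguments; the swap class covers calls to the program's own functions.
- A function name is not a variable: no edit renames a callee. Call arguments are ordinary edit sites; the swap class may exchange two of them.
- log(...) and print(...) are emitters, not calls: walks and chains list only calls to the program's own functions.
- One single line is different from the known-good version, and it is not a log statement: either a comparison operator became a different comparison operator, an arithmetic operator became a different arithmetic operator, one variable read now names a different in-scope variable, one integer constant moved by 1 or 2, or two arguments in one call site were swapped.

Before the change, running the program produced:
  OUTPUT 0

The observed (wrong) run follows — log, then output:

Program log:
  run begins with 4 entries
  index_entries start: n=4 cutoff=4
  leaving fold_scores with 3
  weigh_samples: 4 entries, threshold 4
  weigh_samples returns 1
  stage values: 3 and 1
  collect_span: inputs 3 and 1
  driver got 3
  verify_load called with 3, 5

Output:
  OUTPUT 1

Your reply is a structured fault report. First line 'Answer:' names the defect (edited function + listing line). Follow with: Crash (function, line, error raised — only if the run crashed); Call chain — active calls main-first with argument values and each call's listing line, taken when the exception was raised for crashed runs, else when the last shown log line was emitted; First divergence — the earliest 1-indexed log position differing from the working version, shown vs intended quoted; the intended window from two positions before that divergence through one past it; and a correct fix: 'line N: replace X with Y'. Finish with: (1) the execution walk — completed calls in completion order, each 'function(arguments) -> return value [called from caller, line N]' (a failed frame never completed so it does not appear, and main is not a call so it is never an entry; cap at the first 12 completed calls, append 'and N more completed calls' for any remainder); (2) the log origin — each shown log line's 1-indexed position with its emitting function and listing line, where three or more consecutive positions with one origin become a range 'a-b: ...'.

Answer: the defect is in verify_load at line 34.
Key fact: No log line changed; the fault shows up purely in the output.
Call chain: main -> verify_load(3, 5) (called at line 43).
First divergence: none — the logs agree in full.
Execution walk:
  fold_scores([9, 4, 2, 10]) -> 3  [called from index_entries, line 26]
  weigh_samples([9, 4, 2, 10], 4) -> 1  [called from index_entries, line 27]
  collect_span(3, 1) -> 3  [called from index_entries, line 29]
  index_entries([9, 4, 2, 10], 4) -> 3  [called from main, line 41]
  verify_load(3, 5) -> 1  [called from main, line 43]
Log origin:
  1 — main, line 40
  2 — index_entries, line 25
  3 — fold_scores, line 6
  4 — weigh_samples, line 10
  5 — weigh_samples, line 15
  6 — index_entries, line 28
  7 — collect_span, line 19
  8 — main, line 42
  9 — verify_load, line 32
A correct fix: line 34: replace `mark // mark` with `span // mark`.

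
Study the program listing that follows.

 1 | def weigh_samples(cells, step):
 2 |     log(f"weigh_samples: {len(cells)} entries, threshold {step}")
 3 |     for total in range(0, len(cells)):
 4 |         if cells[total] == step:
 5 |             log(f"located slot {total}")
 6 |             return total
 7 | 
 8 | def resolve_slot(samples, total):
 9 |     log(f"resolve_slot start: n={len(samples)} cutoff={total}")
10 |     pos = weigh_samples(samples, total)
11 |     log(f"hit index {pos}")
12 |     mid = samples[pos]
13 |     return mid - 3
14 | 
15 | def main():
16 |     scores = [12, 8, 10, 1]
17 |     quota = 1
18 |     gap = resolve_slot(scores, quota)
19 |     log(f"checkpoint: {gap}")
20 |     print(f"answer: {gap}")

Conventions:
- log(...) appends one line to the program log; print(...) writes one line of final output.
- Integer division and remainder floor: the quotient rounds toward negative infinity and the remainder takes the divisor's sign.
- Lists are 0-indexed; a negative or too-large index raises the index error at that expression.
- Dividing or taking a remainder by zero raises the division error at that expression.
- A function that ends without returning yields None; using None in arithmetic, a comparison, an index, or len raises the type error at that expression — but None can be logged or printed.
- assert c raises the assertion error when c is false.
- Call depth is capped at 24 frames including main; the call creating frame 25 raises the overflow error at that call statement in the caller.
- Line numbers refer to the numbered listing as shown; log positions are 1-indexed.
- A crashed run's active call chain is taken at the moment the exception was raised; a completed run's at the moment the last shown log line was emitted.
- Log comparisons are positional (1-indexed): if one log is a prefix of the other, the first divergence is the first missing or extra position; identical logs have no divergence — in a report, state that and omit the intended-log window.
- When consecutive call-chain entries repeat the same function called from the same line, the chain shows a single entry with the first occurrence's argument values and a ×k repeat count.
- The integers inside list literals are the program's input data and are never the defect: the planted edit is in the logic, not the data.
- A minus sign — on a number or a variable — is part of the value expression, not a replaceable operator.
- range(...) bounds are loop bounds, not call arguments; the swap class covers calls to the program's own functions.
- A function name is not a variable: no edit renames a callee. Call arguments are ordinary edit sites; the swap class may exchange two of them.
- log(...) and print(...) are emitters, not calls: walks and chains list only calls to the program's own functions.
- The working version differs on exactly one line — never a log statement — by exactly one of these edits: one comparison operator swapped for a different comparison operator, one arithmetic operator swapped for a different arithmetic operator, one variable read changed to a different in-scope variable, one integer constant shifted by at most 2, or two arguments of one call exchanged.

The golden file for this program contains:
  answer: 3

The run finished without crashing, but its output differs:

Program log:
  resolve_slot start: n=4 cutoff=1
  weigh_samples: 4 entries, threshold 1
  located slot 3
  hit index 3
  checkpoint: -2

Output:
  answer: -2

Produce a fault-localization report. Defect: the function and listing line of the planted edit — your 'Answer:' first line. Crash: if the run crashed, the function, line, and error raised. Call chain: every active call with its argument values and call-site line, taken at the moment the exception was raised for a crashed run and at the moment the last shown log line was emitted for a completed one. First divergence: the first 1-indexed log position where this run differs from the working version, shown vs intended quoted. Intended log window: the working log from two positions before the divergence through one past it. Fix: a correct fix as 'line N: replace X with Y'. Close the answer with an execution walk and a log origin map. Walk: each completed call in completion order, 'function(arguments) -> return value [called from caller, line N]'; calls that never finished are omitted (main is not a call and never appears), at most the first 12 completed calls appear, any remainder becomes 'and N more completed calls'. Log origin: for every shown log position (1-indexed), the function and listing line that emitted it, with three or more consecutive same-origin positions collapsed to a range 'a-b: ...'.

Answer: the defect is in resolve_slot at line 13.
The tell: The log first diverges at position 5: the faulty run prints 'checkpoint: -2' where the working version prints 'checkpoint: 3'.
Call chain: main.
First divergence: at position 5 the run shows 'checkpoint: -2' where the working version logs 'checkpoint: 3'.
Intended log window:
  3: located slot 3
  4: hit index 3
  5: checkpoint: 3
Execution walk:
  weigh_samples([12, 8, 10, 1], 1) -> 3  [called from resolve_slot, line 10]
  resolve_slot([12, 8, 10, 1], 1) -> -2  [called from main, line 18]
Log origins:
  1: logged in resolve_slot at line 9
  2: logged in weigh_samples at line 2
  3: logged in weigh_samples at line 5
  4: logged in resolve_slot at line 11
  5: logged in main at line 19
A correct fix: line 13: replace `-` with `*`.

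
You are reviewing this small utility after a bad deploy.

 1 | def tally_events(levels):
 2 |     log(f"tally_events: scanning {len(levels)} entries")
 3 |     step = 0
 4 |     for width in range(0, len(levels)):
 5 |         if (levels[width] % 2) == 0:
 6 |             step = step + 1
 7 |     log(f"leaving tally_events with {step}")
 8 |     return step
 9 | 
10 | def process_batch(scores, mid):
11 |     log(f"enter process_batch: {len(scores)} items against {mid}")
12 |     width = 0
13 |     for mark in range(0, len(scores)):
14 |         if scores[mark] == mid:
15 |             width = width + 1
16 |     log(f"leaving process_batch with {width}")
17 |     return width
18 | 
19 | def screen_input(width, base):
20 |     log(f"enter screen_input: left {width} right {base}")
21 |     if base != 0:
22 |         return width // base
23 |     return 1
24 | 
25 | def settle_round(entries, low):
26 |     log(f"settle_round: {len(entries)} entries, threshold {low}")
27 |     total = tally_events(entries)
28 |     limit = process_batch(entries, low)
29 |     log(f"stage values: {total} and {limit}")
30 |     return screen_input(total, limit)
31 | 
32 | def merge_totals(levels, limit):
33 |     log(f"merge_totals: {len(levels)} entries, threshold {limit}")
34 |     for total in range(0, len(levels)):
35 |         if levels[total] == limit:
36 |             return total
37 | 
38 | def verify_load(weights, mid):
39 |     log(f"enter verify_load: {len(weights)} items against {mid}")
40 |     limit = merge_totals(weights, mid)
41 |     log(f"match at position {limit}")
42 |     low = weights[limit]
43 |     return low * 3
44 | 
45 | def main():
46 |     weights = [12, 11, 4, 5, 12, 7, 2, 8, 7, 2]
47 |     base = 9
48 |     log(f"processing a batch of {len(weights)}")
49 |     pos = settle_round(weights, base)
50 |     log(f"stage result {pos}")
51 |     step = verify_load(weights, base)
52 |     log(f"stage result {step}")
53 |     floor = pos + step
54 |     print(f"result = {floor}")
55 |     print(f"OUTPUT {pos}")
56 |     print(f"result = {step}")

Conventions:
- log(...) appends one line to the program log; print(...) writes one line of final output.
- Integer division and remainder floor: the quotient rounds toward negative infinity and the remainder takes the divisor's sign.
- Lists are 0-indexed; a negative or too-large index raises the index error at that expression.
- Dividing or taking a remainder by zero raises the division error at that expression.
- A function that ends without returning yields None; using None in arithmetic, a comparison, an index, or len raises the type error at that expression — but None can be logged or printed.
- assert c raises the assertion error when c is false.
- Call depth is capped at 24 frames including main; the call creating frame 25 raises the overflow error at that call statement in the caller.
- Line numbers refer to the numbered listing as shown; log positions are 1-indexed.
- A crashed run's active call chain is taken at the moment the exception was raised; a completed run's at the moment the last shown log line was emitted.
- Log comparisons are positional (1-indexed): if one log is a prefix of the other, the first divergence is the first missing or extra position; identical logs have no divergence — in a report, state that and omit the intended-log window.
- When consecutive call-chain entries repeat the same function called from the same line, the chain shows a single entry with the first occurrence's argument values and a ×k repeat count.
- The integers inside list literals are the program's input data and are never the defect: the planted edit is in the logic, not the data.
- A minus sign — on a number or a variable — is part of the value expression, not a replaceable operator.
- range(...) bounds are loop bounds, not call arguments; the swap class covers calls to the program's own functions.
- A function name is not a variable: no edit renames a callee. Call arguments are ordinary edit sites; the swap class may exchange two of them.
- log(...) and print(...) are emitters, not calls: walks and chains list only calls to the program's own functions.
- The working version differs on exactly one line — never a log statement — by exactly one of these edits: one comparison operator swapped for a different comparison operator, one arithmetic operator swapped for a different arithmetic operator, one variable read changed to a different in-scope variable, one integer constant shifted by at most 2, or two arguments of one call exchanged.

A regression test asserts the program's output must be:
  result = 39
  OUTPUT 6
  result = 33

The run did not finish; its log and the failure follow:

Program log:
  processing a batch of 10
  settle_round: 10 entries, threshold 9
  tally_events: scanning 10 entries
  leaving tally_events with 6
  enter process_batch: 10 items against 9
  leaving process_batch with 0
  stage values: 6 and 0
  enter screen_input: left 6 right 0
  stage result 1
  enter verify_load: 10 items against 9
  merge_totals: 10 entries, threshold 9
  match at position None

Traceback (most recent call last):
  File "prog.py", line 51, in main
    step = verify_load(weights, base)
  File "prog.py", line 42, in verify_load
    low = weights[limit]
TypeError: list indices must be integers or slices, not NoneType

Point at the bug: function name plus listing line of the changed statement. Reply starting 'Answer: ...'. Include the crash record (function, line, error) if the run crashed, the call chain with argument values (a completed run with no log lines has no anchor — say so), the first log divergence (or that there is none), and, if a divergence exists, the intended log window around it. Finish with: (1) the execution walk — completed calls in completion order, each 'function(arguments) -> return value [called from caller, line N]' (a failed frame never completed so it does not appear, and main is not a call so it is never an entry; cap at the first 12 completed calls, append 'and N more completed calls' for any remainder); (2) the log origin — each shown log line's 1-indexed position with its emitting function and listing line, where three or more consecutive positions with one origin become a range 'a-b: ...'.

Answer: the defect is in main at line 47.
Key observation: At log position 2 the runs split — shown 'settle_round: 10 entries, threshold 9', but the working version logs 'settle_round: 10 entries, threshold 11'.
Crash: verify_load, line 42, TypeError.
Call chain: main -> verify_load([12, 11, 4, 5, 12, 7, 2, 8, 7, 2], 9) (called at line 51).
First divergence: position 2 — the shown line 'settle_round: 10 entries, threshold 9' should read 'settle_round: 10 entries, threshold 11'.
Intended log window:
  1: processing a batch of 10
  2: settle_round: 10 entries, threshold 11
  3: tally_events: scanning 10 entries
Execution walk:
  tally_events([12, 11, 4, 5, 12, 7, 2, 8, 7, 2]) -> 6  [called from settle_round, line 27]
  process_batch([12, 11, 4, 5, 12, 7, 2, 8, 7, 2], 9) -> 0  [called from settle_round, line 28]
  screen_input(6, 0) -> 1  [called from settle_round, line 30]
  settle_round([12, 11, 4, 5, 12, 7, 2, 8, 7, 2], 9) -> 1  [called from main, line 49]
  merge_totals([12, 11, 4, 5, 12, 7, 2, 8, 7, 2], 9) -> None  [called from verify_load, line 40]
Origin of each log line:
  1: logged in main at line 48
  2: logged in settle_round at line 26
  3: logged in tally_events at line 2
  4: logged in tally_events at line 7
  5: logged in process_batch at line 11
  6: logged in process_batch at line 16
  7: logged in settle_round at line 29
  8: logged in screen_input at line 20
  9: logged in main at line 50
  10: logged in verify_load at line 39
  11: logged in merge_totals at line 33
  12: logged in verify_load at line 41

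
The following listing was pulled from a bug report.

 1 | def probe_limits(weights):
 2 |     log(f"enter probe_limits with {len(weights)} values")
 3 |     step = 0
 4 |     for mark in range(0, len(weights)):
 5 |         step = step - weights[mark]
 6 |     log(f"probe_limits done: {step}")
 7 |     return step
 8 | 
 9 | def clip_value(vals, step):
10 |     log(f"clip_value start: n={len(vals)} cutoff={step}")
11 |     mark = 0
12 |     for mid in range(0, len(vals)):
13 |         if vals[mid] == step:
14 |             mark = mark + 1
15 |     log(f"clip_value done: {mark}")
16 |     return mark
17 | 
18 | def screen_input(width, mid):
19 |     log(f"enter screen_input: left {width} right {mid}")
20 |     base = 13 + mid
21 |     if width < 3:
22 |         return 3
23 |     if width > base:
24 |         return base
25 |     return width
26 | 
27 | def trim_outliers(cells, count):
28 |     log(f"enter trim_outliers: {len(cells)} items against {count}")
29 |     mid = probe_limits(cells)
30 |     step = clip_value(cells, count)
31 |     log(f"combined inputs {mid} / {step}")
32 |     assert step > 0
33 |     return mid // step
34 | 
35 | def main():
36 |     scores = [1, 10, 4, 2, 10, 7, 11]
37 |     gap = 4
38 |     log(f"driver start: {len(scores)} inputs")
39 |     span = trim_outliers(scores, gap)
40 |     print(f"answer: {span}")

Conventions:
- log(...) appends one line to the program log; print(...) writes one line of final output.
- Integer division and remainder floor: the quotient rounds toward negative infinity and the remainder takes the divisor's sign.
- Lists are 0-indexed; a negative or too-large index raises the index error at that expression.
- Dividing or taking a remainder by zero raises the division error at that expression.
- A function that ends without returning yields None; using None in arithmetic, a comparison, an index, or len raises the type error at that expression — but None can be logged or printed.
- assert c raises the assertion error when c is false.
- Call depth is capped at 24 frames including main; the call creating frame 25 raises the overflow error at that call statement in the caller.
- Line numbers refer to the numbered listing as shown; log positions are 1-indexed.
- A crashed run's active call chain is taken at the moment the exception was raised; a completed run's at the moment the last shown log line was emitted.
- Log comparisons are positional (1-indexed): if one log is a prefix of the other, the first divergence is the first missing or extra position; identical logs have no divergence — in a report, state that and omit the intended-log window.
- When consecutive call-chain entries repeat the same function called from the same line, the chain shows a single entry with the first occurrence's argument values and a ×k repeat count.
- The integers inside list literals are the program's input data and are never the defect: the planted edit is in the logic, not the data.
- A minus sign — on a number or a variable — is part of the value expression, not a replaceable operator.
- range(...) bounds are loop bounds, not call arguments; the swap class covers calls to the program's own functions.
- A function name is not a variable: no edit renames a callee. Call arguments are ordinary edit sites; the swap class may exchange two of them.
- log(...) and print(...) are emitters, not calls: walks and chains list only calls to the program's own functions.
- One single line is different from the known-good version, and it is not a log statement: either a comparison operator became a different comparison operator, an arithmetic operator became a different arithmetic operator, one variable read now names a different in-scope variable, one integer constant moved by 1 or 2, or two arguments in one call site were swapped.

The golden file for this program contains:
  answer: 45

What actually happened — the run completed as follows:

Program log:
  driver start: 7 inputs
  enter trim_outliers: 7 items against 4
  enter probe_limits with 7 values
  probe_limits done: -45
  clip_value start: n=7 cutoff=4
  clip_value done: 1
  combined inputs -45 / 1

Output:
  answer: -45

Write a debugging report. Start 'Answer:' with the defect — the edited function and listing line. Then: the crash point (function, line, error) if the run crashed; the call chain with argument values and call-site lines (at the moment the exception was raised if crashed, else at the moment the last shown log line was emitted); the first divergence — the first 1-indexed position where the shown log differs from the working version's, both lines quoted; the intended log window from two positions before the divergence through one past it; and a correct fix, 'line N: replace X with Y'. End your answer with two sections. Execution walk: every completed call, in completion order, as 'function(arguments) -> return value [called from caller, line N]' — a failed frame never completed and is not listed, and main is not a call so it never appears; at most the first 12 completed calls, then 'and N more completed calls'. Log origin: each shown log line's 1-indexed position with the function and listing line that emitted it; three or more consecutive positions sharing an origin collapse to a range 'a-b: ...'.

Answer: the defect is in probe_limits at line 5.
Key fact: Log line 4 is where behavior first shows: 'probe_limits done: -45' appears instead of 'probe_limits done: 45'.
Call chain: main -> trim_outliers([1, 10, 4, 2, 10, 7, 11], 4) (called at line 39).
First divergence: at position 4 the run shows 'probe_limits done: -45' where the working version logs 'probe_limits done: 45'.
Intended log window:
  2: enter trim_outliers: 7 items against 4
  3: enter probe_limits with 7 values
  4: probe_limits done: 45
  5: clip_value start: n=7 cutoff=4
Execution walk:
  probe_limits([1, 10, 4, 2, 10, 7, 11]) -> -45  [called from trim_outliers, line 29]
  clip_value([1, 10, 4, 2, 10, 7, 11], 4) -> 1  [called from trim_outliers, line 30]
  trim_outliers([1, 10, 4, 2, 10, 7, 11], 4) -> -45  [called from main, line 39]
Log origin:
  1: emitted by main (line 38)
  2: emitted by trim_outliers (line 28)
  3: emitted by probe_limits (line 2)
  4: emitted by probe_limits (line 6)
  5: emitted by clip_value (line 10)
  6: emitted by clip_value (line 15)
  7: emitted by trim_outliers (line 31)
A correct fix: line 5: replace `-` with `+`.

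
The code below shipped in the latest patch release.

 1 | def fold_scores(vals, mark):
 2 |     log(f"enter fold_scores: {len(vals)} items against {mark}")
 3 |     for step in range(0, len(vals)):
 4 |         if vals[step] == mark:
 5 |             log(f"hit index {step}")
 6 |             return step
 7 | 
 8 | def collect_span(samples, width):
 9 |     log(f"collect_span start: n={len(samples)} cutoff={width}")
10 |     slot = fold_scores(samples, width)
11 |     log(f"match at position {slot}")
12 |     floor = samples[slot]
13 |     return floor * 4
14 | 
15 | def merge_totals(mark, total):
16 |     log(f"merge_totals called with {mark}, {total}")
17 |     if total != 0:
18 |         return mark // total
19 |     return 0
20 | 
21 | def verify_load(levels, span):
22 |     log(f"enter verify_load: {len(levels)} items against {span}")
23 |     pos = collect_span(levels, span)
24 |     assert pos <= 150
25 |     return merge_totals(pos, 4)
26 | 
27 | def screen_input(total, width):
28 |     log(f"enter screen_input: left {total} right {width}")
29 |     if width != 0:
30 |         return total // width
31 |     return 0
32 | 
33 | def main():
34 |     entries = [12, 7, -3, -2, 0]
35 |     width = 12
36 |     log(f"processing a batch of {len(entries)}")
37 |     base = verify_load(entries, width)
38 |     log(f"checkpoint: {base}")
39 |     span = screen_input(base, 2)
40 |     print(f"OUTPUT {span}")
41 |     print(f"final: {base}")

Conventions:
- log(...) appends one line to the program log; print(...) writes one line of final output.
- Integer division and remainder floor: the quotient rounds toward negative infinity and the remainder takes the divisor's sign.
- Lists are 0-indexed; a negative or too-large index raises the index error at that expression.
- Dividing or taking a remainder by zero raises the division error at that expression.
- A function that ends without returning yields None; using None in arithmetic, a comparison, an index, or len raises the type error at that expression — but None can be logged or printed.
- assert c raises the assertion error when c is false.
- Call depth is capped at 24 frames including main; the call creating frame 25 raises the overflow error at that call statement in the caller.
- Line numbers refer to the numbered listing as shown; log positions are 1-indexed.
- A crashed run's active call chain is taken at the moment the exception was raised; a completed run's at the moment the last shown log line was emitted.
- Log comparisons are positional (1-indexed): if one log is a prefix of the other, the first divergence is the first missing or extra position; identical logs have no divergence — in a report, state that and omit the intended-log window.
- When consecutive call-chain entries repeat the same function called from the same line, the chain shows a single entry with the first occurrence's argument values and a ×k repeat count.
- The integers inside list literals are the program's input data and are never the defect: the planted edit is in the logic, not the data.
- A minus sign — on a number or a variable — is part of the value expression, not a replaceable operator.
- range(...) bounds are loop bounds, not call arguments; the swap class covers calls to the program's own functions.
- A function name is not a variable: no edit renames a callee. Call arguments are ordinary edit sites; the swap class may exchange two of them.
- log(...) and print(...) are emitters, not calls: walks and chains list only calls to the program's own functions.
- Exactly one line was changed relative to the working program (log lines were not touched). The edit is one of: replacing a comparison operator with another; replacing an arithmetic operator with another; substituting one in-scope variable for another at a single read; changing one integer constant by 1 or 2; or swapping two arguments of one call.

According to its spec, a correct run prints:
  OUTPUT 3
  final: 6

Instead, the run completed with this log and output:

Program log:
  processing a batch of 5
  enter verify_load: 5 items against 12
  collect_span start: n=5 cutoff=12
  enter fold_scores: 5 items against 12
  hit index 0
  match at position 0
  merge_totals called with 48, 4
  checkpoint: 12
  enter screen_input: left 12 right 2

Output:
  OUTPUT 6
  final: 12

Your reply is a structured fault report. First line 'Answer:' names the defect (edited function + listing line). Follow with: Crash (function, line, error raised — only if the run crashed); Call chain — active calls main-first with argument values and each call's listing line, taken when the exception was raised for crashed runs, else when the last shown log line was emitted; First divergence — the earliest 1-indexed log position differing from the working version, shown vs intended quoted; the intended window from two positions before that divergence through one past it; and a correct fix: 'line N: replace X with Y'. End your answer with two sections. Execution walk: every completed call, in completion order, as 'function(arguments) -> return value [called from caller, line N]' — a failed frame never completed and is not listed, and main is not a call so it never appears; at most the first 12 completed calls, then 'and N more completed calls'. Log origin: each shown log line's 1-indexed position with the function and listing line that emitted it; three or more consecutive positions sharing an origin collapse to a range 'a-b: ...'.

Answer: the defect is in collect_span at line 13.
Core observation: At log position 7 the runs split — shown 'merge_totals called with 48, 4', but the working version logs 'merge_totals called with 24, 4'.
Call chain: main -> screen_input(12, 2) (called at line 39).
First divergence: position 7; shown 'merge_totals called with 48, 4' vs intended 'merge_totals called with 24, 4'.
Intended log window:
  5: hit index 0
  6: match at position 0
  7: merge_totals called with 24, 4
  8: checkpoint: 6
Execution walk:
  fold_scores([12, 7, -3, -2, 0], 12) -> 0  [called from collect_span, line 10]
  collect_span([12, 7, -3, -2, 0], 12) -> 48  [called from verify_load, line 23]
  merge_totals(48, 4) -> 12  [called from verify_load, line 25]
  verify_load([12, 7, -3, -2, 0], 12) -> 12  [called from main, line 37]
  screen_input(12, 2) -> 6  [called from main, line 39]
Log line origins:
  1: logged in main at line 36
  2: logged in verify_load at line 22
  3: logged in collect_span at line 9
  4: logged in fold_scores at line 2
  5: logged in fold_scores at line 5
  6: logged in collect_span at line 11
  7: logged in merge_totals at line 16
  8: logged in main at line 38
  9: logged in screen_input at line 28
A correct fix: line 13: replace `4` with `2`.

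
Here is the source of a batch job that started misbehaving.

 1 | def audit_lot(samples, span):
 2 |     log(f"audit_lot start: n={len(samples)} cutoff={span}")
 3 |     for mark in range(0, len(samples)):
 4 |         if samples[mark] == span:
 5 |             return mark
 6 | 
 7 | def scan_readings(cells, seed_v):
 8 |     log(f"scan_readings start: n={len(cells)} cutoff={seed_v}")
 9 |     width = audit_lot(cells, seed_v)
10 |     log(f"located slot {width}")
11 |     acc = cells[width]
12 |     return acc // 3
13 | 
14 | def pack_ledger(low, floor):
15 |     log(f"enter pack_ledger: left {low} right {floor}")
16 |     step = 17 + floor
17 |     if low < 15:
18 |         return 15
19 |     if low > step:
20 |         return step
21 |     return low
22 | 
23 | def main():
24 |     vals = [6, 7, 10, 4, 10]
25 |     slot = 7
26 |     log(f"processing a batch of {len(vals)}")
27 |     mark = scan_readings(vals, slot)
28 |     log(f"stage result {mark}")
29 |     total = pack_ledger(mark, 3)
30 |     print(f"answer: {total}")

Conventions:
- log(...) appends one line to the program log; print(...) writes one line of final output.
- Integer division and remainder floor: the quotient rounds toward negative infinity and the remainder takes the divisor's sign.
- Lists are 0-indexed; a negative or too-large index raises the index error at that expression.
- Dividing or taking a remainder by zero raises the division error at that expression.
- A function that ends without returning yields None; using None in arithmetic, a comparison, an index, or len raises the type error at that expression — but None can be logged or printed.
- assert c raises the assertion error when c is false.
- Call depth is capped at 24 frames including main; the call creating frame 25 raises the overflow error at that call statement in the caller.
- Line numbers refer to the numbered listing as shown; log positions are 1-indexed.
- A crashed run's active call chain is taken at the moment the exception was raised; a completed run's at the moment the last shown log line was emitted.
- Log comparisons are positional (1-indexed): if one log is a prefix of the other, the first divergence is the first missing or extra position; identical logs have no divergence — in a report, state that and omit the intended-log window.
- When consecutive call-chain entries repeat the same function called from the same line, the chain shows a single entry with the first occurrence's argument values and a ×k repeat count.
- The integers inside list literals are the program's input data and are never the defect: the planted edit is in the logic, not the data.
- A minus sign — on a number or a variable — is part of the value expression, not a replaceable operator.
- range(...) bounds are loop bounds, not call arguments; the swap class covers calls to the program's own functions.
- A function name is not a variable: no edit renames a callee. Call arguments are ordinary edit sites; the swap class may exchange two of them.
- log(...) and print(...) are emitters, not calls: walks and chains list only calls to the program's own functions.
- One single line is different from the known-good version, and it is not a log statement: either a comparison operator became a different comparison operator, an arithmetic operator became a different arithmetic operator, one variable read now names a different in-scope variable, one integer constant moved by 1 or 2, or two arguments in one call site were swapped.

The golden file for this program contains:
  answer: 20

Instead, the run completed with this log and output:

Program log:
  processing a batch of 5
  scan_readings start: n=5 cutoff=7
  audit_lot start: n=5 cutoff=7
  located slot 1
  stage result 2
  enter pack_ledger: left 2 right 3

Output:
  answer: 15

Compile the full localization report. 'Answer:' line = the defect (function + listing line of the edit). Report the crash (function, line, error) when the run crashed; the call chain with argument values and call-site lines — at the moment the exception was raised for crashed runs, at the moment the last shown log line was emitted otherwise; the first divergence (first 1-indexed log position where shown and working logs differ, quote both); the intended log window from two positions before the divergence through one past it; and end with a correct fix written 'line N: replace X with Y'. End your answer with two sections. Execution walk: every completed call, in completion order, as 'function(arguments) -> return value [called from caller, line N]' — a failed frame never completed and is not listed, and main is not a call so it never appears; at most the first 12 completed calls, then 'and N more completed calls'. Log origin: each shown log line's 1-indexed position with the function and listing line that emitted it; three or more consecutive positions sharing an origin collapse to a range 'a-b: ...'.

Answer: the defect is in scan_readings at line 12.
Key fact: The earliest visible damage is log position 5 — 'stage result 2' rather than the intended 'stage result 21'.
Call chain: main -> pack_ledger(2, 3) (called at line 29).
First divergence: at position 5 the run shows 'stage result 2' where the working version logs 'stage result 21'.
Intended log window:
  3: audit_lot start: n=5 cutoff=7
  4: located slot 1
  5: stage result 21
  6: enter pack_ledger: left 21 right 3
Execution walk:
  audit_lot([6, 7, 10, 4, 10], 7) -> 1  [called from scan_readings, line 9]
  scan_readings([6, 7, 10, 4, 10], 7) -> 2  [called from main, line 27]
  pack_ledger(2, 3) -> 15  [called from main, line 29]
Log origin:
  1: from main, line 26
  2: from scan_readings, line 8
  3: from audit_lot, line 2
  4: from scan_readings, line 10
  5: from main, line 28
  6: from pack_ledger, line 15
A correct fix: line 12: replace `//` with `*`.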